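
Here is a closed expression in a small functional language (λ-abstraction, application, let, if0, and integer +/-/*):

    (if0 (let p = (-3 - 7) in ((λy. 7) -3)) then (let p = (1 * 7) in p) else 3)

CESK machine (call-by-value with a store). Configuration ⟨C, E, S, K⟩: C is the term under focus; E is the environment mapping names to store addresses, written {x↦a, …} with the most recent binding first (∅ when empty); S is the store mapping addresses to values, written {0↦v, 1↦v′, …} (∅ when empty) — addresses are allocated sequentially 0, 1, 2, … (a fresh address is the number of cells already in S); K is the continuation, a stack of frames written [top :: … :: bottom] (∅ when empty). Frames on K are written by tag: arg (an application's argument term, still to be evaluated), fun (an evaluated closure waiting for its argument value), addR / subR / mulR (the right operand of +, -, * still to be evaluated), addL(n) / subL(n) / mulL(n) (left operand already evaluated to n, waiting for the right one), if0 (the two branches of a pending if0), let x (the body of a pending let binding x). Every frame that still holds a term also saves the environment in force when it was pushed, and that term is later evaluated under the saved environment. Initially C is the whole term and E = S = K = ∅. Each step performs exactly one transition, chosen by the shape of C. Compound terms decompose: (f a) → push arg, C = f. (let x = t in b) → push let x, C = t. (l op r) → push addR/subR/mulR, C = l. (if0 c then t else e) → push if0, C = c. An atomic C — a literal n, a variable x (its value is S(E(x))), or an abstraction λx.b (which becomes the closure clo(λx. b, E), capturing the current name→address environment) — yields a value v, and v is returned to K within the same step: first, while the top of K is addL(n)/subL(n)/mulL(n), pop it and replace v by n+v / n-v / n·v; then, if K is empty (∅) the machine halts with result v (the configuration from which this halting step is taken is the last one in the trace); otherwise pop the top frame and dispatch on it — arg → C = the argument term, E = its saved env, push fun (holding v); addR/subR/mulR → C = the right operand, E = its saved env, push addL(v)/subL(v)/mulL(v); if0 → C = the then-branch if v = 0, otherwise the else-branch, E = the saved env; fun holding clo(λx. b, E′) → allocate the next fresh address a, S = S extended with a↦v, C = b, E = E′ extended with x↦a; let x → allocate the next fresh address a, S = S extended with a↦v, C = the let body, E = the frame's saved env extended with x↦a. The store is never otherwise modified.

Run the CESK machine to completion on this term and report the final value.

Answer: 3

Machine steps:
0. ⟨C=(if0 (let p = (-3 - 7) in ((λy. 7) -3)) then (let p = (1 * 7) in p) else 3); E=∅; S=∅; K=∅⟩
1. ⟨C=(let p = (-3 - 7) in ((λy. 7) -3)); E=∅; S=∅; K=[if0]⟩
2. ⟨C=(-3 - 7); E=∅; S=∅; K=[let p :: if0]⟩
3. ⟨C=-3; E=∅; S=∅; K=[subR :: let p :: if0]⟩
4. ⟨C=7; E=∅; S=∅; K=[subL(-3) :: let p :: if0]⟩
5. ⟨C=((λy. 7) -3); E={p↦0}; S={0↦-10}; K=[if0]⟩
6. ⟨C=(λy. 7); E={p↦0}; S={0↦-10}; K=[arg :: if0]⟩
7. ⟨C=-3; E={p↦0}; S={0↦-10}; K=[fun :: if0]⟩
8. ⟨C=7; E={y↦1, p↦0}; S={0↦-10, 1↦-3}; K=[if0]⟩
9. ⟨C=3; E=∅; S={0↦-10, 1↦-3}; K=∅⟩
→ final value 3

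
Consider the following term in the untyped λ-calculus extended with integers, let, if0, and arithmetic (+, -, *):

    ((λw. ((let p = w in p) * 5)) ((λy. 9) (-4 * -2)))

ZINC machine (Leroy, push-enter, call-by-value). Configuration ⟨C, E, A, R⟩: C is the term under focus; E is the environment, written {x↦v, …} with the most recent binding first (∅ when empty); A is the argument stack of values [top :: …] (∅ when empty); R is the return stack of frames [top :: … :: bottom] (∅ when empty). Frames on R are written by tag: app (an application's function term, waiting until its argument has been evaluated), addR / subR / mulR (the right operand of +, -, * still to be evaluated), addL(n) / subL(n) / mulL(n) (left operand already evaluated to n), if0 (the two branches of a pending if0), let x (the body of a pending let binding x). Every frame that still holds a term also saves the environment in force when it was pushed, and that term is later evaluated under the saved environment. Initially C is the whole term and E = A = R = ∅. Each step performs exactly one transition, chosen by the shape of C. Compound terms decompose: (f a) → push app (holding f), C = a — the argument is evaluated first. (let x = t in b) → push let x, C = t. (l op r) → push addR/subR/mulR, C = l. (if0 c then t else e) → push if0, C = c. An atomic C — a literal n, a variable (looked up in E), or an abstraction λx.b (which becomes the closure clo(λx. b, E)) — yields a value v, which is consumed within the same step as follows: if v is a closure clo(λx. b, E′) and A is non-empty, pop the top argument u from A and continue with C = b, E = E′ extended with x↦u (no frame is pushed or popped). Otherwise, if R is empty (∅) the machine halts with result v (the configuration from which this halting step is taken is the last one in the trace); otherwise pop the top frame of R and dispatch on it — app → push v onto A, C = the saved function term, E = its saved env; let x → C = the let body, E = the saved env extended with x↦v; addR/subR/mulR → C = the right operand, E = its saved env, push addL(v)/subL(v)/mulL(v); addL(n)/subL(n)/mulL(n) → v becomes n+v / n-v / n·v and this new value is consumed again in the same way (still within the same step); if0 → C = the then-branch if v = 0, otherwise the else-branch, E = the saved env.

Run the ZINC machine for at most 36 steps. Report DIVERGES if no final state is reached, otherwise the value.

Answer: 45

Machine steps:
t=0: [C=((λw. ((let p = w in p) * 5)) ((λy. 9) (-4 * -2))) | E=∅ | A=∅ | R=∅]
t=1: [C=((λy. 9) (-4 * -2)) | E=∅ | A=∅ | R=[app]]
t=2: [C=(-4 * -2) | E=∅ | A=∅ | R=[app :: app]]
t=3: [C=-4 | E=∅ | A=∅ | R=[mulR :: app :: app]]
t=4: [C=-2 | E=∅ | A=∅ | R=[mulL(-4) :: app :: app]]
t=5: [C=(λy. 9) | E=∅ | A=[8] | R=[app]]
t=6: [C=9 | E={y↦8} | A=∅ | R=[app]]
t=7: [C=(λw. ((let p = w in p) * 5)) | E=∅ | A=[9] | R=∅]
t=8: [C=((let p = w in p) * 5) | E={w↦9} | A=∅ | R=∅]
t=9: [C=(let p = w in p) | E={w↦9} | A=∅ | R=[mulR]]
t=10: [C=w | E={w↦9} | A=∅ | R=[let p :: mulR]]
t=11: [C=p | E={p↦9, w↦9} | A=∅ | R=[mulR]]
t=12: [C=5 | E={w↦9} | A=∅ | R=[mulL(9)]]
→ final value 45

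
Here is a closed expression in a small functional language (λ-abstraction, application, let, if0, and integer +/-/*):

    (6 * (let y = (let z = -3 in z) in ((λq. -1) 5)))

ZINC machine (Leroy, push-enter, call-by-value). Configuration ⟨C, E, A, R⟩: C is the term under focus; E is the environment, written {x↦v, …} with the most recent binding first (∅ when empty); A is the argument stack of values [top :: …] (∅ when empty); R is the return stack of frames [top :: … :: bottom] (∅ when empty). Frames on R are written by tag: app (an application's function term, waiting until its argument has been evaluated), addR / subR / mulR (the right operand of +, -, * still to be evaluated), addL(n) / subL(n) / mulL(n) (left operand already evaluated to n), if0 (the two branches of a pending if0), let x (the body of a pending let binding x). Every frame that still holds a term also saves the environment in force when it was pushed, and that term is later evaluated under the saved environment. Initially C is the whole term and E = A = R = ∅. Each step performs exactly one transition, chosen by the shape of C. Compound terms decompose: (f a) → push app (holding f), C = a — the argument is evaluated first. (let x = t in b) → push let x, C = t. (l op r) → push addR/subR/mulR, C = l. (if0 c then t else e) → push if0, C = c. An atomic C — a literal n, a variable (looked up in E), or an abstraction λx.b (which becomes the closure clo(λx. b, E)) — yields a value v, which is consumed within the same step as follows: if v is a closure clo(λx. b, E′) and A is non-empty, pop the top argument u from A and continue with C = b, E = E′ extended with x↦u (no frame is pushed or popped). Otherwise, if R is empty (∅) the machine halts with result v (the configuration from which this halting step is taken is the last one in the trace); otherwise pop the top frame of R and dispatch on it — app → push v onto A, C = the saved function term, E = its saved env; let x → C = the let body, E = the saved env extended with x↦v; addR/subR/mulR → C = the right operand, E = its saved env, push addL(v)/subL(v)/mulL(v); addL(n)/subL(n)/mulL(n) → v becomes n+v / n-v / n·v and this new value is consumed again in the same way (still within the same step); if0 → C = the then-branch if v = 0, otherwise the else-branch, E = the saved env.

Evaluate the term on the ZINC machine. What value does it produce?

[0] [C=(6 * (let y = (let z = -3 in z) in ((λq. -1) 5))) | E=∅ | A=∅ | R=∅]
[1] [C=6 | E=∅ | A=∅ | R=[mulR]]
[2] [C=(let y = (let z = -3 in z) in ((λq. -1) 5)) | E=∅ | A=∅ | R=[mulL(6)]]
[3] [C=(let z = -3 in z) | E=∅ | A=∅ | R=[let y :: mulL(6)]]
[4] [C=-3 | E=∅ | A=∅ | R=[let z :: let y :: mulL(6)]]
[5] [C=z | E={z↦-3} | A=∅ | R=[let y :: mulL(6)]]
[6] [C=((λq. -1) 5) | E={y↦-3} | A=∅ | R=[mulL(6)]]
[7] [C=5 | E={y↦-3} | A=∅ | R=[app :: mulL(6)]]
[8] [C=(λq. -1) | E={y↦-3} | A=[5] | R=[mulL(6)]]
[9] [C=-1 | E={q↦5, y↦-3} | A=∅ | R=[mulL(6)]]
→ final value -6

Answer: -6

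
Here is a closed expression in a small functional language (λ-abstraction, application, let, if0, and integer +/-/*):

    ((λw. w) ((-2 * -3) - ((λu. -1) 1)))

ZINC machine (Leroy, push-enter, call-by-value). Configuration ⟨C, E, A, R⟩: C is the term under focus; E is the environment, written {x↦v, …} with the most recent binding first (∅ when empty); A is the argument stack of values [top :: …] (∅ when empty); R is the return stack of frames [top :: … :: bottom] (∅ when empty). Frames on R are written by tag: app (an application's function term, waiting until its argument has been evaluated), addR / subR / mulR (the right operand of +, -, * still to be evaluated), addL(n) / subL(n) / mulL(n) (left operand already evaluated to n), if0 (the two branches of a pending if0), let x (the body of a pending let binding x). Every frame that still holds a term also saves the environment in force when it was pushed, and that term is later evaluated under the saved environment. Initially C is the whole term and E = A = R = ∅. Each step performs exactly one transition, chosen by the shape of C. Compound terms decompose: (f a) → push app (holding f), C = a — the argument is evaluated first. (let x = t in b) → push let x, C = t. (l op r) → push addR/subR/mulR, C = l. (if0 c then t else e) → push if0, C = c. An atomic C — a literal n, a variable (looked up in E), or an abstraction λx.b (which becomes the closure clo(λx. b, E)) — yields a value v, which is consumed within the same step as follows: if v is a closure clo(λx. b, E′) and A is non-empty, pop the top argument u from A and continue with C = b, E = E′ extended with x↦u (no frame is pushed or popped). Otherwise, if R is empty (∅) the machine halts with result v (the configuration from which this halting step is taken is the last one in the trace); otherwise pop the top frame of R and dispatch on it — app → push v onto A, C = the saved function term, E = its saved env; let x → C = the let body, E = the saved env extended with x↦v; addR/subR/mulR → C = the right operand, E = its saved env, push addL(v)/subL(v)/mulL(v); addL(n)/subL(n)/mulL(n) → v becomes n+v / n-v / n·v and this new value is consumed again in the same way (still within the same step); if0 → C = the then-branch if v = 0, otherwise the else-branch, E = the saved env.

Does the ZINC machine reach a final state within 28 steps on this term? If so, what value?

0. [C=((λw. w) ((-2 * -3) - ((λu. -1) 1))) | E=∅ | A=∅ | R=∅]
1. [C=((-2 * -3) - ((λu. -1) 1)) | E=∅ | A=∅ | R=[app]]
2. [C=(-2 * -3) | E=∅ | A=∅ | R=[subR :: app]]
3. [C=-2 | E=∅ | A=∅ | R=[mulR :: subR :: app]]
4. [C=-3 | E=∅ | A=∅ | R=[mulL(-2) :: subR :: app]]
5. [C=((λu. -1) 1) | E=∅ | A=∅ | R=[subL(6) :: app]]
6. [C=1 | E=∅ | A=∅ | R=[app :: subL(6) :: app]]
7. [C=(λu. -1) | E=∅ | A=[1] | R=[subL(6) :: app]]
8. [C=-1 | E={u↦1} | A=∅ | R=[subL(6) :: app]]
9. [C=(λw. w) | E=∅ | A=[7] | R=∅]
10. [C=w | E={w↦7} | A=∅ | R=∅]
→ final value 7

Answer: 7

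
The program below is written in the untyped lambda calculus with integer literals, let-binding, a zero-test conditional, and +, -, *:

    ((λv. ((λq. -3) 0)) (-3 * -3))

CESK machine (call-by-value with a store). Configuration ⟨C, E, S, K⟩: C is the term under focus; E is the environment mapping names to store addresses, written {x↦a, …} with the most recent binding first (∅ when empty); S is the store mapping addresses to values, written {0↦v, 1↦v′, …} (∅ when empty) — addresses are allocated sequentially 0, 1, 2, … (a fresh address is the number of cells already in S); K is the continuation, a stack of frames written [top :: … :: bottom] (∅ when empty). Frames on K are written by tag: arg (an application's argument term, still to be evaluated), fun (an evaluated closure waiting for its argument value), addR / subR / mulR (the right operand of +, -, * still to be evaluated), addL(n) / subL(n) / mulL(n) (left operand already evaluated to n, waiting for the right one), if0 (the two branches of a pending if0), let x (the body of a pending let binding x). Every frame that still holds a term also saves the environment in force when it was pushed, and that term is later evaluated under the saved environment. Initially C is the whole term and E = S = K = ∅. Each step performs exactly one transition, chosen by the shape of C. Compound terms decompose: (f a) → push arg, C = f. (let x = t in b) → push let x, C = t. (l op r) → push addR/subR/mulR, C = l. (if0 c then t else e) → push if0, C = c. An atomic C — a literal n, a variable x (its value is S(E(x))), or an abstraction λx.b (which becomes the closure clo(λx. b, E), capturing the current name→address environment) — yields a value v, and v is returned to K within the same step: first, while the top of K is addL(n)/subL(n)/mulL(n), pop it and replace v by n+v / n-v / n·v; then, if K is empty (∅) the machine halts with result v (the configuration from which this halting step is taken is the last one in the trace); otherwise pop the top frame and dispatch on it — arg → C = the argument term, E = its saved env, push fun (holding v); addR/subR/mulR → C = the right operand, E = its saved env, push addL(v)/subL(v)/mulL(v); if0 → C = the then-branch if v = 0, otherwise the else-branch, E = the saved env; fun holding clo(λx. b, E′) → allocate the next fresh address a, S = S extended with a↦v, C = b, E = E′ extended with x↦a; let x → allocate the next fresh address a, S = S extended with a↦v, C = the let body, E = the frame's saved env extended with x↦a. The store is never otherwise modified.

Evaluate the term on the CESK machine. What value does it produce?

0. [C=((λv. ((λq. -3) 0)) (-3 * -3)) | E=∅ | S=∅ | K=∅]
1. [C=(λv. ((λq. -3) 0)) | E=∅ | S=∅ | K=[arg]]
2. [C=(-3 * -3) | E=∅ | S=∅ | K=[fun]]
3. [C=-3 | E=∅ | S=∅ | K=[mulR :: fun]]
4. [C=-3 | E=∅ | S=∅ | K=[mulL(-3) :: fun]]
5. [C=((λq. -3) 0) | E={v↦0} | S={0↦9} | K=∅]
6. [C=(λq. -3) | E={v↦0} | S={0↦9} | K=[arg]]
7. [C=0 | E={v↦0} | S={0↦9} | K=[fun]]
8. [C=-3 | E={q↦1, v↦0} | S={0↦9, 1↦0} | K=∅]
→ final value -3

Answer: -3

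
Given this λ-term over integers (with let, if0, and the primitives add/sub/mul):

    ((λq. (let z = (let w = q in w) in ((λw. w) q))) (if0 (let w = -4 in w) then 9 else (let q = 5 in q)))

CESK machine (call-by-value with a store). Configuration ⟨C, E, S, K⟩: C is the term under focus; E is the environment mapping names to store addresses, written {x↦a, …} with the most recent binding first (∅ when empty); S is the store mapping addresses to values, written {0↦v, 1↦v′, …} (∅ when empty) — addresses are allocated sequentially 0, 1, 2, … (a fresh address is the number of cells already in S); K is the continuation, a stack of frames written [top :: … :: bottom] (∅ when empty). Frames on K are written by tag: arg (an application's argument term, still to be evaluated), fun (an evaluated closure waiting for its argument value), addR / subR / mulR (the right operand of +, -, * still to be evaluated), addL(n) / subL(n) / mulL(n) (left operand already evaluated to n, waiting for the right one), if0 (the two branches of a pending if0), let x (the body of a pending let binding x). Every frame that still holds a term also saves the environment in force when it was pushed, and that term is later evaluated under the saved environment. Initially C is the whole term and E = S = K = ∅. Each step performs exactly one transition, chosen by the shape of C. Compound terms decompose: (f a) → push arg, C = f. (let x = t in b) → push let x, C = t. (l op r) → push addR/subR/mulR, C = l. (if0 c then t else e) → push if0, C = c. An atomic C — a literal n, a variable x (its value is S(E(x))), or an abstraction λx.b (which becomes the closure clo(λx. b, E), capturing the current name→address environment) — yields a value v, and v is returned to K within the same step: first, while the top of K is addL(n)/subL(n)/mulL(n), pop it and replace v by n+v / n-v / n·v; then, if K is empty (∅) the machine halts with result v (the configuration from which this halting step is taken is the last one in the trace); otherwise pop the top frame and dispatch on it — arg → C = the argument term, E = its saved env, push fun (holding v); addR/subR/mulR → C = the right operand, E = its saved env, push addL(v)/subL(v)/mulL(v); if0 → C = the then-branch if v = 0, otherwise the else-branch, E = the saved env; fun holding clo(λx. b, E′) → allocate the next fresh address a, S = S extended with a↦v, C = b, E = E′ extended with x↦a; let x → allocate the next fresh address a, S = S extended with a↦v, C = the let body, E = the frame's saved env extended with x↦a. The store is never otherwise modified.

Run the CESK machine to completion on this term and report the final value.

Answer: 5

Machine steps:
[0] <C=((λq. (let z = (let w = q in w) in ((λw. w) q))) (if0 (let w = -4 in w) then 9 else (let q = 5 in q))), E=∅, S=∅, K=∅>
[1] <C=(λq. (let z = (let w = q in w) in ((λw. w) q))), E=∅, S=∅, K=[arg]>
[2] <C=(if0 (let w = -4 in w) then 9 else (let q = 5 in q)), E=∅, S=∅, K=[fun]>
[3] <C=(let w = -4 in w), E=∅, S=∅, K=[if0 :: fun]>
[4] <C=-4, E=∅, S=∅, K=[let w :: if0 :: fun]>
[5] <C=w, E={w↦0}, S={0↦-4}, K=[if0 :: fun]>
[6] <C=(let q = 5 in q), E=∅, S={0↦-4}, K=[fun]>
[7] <C=5, E=∅, S={0↦-4}, K=[let q :: fun]>
[8] <C=q, E={q↦1}, S={0↦-4, 1↦5}, K=[fun]>
[9] <C=(let z = (let w = q in w) in ((λw. w) q)), E={q↦2}, S={0↦-4, 1↦5, 2↦5}, K=∅>
[10] <C=(let w = q in w), E={q↦2}, S={0↦-4, 1↦5, 2↦5}, K=[let z]>
[11] <C=q, E={q↦2}, S={0↦-4, 1↦5, 2↦5}, K=[let w :: let z]>
[12] <C=w, E={w↦3, q↦2}, S={0↦-4, 1↦5, 2↦5, 3↦5}, K=[let z]>
[13] <C=((λw. w) q), E={z↦4, q↦2}, S={0↦-4, 1↦5, 2↦5, 3↦5, 4↦5}, K=∅>
[14] <C=(λw. w), E={z↦4, q↦2}, S={0↦-4, 1↦5, 2↦5, 3↦5, 4↦5}, K=[arg]>
[15] <C=q, E={z↦4, q↦2}, S={0↦-4, 1↦5, 2↦5, 3↦5, 4↦5}, K=[fun]>
[16] <C=w, E={w↦5, z↦4, q↦2}, S={0↦-4, 1↦5, 2↦5, 3↦5, 4↦5, 5↦5}, K=∅>
→ final value 5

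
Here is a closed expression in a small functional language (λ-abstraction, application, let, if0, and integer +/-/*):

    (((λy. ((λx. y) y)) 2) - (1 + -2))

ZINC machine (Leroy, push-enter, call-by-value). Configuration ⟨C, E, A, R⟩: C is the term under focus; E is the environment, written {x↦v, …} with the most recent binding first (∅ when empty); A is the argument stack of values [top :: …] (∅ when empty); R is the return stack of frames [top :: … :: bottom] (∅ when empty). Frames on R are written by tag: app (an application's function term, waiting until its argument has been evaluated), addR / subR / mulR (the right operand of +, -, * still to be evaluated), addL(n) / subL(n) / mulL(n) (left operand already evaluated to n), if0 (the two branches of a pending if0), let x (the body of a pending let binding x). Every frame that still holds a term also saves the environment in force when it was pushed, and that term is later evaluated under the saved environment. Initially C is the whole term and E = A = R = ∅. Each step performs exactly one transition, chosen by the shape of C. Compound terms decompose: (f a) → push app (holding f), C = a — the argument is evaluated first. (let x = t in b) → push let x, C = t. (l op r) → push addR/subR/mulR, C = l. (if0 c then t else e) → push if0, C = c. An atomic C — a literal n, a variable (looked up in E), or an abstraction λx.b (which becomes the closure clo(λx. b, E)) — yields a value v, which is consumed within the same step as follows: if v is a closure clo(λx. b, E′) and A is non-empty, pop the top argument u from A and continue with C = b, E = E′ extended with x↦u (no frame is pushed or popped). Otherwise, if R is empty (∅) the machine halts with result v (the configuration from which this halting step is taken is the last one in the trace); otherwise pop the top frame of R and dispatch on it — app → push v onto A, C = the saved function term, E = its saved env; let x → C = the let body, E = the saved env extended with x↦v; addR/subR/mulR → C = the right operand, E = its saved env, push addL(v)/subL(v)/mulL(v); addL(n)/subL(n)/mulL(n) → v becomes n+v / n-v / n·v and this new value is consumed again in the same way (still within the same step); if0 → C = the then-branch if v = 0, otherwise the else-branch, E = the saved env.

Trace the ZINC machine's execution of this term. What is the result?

0. <C=(((λy. ((λx. y) y)) 2) - (1 + -2)), E=∅, A=∅, R=∅>
1. <C=((λy. ((λx. y) y)) 2), E=∅, A=∅, R=[subR]>
2. <C=2, E=∅, A=∅, R=[app :: subR]>
3. <C=(λy. ((λx. y) y)), E=∅, A=[2], R=[subR]>
4. <C=((λx. y) y), E={y↦2}, A=∅, R=[subR]>
5. <C=y, E={y↦2}, A=∅, R=[app :: subR]>
6. <C=(λx. y), E={y↦2}, A=[2], R=[subR]>
7. <C=y, E={x↦2, y↦2}, A=∅, R=[subR]>
8. <C=(1 + -2), E=∅, A=∅, R=[subL(2)]>
9. <C=1, E=∅, A=∅, R=[addR :: subL(2)]>
10. <C=-2, E=∅, A=∅, R=[addL(1) :: subL(2)]>
→ final value 3

Answer: 3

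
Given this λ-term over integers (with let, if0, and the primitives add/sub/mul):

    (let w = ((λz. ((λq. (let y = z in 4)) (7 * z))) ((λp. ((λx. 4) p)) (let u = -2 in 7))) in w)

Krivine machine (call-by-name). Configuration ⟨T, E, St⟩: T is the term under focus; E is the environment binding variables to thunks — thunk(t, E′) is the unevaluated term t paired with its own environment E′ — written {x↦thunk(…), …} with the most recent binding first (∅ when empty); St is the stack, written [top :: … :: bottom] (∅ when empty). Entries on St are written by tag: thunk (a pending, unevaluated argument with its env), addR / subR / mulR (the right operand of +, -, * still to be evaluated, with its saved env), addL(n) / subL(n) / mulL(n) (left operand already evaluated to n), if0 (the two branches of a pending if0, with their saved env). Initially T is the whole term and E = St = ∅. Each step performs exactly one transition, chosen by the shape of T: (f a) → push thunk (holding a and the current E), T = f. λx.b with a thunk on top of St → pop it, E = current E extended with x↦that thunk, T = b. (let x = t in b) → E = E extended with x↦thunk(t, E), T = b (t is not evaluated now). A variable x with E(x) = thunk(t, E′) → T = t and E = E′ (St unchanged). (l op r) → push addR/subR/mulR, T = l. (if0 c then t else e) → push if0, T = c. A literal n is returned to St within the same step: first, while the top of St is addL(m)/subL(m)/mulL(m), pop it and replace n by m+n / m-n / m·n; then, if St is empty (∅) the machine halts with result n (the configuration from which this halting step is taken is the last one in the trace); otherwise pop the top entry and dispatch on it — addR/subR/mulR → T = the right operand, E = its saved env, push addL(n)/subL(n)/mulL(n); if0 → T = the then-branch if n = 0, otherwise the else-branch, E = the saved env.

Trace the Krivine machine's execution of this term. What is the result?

Answer: 4

Execution trace:
step 0: <T=(let w = ((λz. ((λq. (let y = z in 4)) (7 * z))) ((λp. ((λx. 4) p)) (let u = -2 in 7))) in w), E=∅, St=∅>
step 1: <T=w, E={w↦thunk(((λz. ((λq. (let y = z in 4)) (7 * z))) ((λp. ((λx. 4) p)) (let u = -2 in 7))), ∅)}, St=∅>
step 2: <T=((λz. ((λq. (let y = z in 4)) (7 * z))) ((λp. ((λx. 4) p)) (let u = -2 in 7))), E=∅, St=∅>
step 3: <T=(λz. ((λq. (let y = z in 4)) (7 * z))), E=∅, St=[thunk]>
step 4: <T=((λq. (let y = z in 4)) (7 * z)), E={z↦thunk(((λp. ((λx. 4) p)) (let u = -2 in 7)), ∅)}, St=∅>
step 5: <T=(λq. (let y = z in 4)), E={z↦thunk(((λp. ((λx. 4) p)) (let u = -2 in 7)), ∅)}, St=[thunk]>
step 6: <T=(let y = z in 4), E={q↦thunk((7 * z), {z↦thunk(((λp. ((λx. 4) p)) (let u = -2 in 7)), ∅)}), z↦thunk(((λp. ((λx. 4) p)) (let u = -2 in 7)), ∅)}, St=∅>
step 7: <T=4, E={y↦thunk(z, {q↦thunk((7 * z), {z↦thunk(((λp. ((λx. 4) p)) (let u = -2 in 7)), ∅)}), z↦thunk(((λp. ((λx. 4) p)) (let u = -2 in 7)), ∅)}), q↦thunk((7 * z), {z↦thunk(((λp. ((λx. 4) p)) (let u = -2 in 7)), ∅)}), z↦thunk(((λp. ((λx. 4) p)) (let u = -2 in 7)), ∅)}, St=∅>
→ final value 4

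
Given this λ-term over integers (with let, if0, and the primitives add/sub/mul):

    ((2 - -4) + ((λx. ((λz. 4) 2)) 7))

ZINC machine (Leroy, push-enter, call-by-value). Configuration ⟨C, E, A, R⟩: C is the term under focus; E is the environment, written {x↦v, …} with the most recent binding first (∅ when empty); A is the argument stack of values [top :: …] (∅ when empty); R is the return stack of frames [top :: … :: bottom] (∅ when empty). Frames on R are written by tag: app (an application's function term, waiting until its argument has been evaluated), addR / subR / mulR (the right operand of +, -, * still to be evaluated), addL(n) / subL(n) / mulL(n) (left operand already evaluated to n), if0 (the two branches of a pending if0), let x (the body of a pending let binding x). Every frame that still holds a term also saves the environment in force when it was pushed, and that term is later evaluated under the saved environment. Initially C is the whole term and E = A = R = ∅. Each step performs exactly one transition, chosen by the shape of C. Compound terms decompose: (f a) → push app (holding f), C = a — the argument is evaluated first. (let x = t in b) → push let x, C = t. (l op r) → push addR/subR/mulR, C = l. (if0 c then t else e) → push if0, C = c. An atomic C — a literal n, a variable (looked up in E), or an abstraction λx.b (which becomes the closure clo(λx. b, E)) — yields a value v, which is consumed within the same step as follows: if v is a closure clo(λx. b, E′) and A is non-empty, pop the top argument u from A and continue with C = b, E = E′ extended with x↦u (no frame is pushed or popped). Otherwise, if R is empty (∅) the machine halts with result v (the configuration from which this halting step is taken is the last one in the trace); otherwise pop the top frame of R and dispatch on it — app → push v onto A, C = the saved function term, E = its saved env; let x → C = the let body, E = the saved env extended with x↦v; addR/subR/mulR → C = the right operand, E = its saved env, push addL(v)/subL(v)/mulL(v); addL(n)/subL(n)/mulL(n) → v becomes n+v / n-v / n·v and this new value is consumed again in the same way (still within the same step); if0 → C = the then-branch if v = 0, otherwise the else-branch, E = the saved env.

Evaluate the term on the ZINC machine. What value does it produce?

[0] <C=((2 - -4) + ((λx. ((λz. 4) 2)) 7)), E=∅, A=∅, R=∅>
[1] <C=(2 - -4), E=∅, A=∅, R=[addR]>
[2] <C=2, E=∅, A=∅, R=[subR :: addR]>
[3] <C=-4, E=∅, A=∅, R=[subL(2) :: addR]>
[4] <C=((λx. ((λz. 4) 2)) 7), E=∅, A=∅, R=[addL(6)]>
[5] <C=7, E=∅, A=∅, R=[app :: addL(6)]>
[6] <C=(λx. ((λz. 4) 2)), E=∅, A=[7], R=[addL(6)]>
[7] <C=((λz. 4) 2), E={x↦7}, A=∅, R=[addL(6)]>
[8] <C=2, E={x↦7}, A=∅, R=[app :: addL(6)]>
[9] <C=(λz. 4), E={x↦7}, A=[2], R=[addL(6)]>
[10] <C=4, E={z↦2, x↦7}, A=∅, R=[addL(6)]>
→ final value 10

Answer: 10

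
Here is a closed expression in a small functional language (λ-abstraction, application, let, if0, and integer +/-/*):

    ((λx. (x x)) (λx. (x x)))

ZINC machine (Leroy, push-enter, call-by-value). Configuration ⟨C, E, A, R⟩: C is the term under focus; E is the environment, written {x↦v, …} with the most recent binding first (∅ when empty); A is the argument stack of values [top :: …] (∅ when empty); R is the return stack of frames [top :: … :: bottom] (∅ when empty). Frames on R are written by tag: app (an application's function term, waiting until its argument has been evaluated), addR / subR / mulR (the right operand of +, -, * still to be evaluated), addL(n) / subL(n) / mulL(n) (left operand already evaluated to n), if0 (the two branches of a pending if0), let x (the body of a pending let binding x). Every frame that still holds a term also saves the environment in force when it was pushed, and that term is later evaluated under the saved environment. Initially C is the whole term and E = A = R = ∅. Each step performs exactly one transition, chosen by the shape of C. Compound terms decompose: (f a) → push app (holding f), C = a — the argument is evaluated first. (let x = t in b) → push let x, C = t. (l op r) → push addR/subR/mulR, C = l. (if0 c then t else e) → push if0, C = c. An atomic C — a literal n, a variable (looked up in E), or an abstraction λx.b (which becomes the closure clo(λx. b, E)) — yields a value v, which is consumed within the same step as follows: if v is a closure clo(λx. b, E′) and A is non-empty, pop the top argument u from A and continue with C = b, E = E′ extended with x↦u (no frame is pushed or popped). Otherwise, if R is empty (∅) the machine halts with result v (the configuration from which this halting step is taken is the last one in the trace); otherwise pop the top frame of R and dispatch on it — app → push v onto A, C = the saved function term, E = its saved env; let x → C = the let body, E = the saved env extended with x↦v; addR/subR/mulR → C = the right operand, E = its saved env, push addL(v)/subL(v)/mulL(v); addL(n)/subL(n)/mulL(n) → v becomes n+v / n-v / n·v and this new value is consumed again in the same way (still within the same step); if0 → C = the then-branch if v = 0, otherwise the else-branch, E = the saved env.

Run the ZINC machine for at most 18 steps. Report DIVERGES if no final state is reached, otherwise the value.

0. <C=((λx. (x x)) (λx. (x x))), E=∅, A=∅, R=∅>
1. <C=(λx. (x x)), E=∅, A=∅, R=[app]>
2. <C=(λx. (x x)), E=∅, A=[clo(λx. (x x), ∅)], R=∅>
3. <C=(x x), E={x↦clo(λx. (x x), ∅)}, A=∅, R=∅>
4. <C=x, E={x↦clo(λx. (x x), ∅)}, A=∅, R=[app]>
5. <C=x, E={x↦clo(λx. (x x), ∅)}, A=[clo(λx. (x x), ∅)], R=∅>
… configuration repeats with period 3 (steps 3–5 recur indefinitely) …

Answer: DIVERGES (no final state within 18 steps)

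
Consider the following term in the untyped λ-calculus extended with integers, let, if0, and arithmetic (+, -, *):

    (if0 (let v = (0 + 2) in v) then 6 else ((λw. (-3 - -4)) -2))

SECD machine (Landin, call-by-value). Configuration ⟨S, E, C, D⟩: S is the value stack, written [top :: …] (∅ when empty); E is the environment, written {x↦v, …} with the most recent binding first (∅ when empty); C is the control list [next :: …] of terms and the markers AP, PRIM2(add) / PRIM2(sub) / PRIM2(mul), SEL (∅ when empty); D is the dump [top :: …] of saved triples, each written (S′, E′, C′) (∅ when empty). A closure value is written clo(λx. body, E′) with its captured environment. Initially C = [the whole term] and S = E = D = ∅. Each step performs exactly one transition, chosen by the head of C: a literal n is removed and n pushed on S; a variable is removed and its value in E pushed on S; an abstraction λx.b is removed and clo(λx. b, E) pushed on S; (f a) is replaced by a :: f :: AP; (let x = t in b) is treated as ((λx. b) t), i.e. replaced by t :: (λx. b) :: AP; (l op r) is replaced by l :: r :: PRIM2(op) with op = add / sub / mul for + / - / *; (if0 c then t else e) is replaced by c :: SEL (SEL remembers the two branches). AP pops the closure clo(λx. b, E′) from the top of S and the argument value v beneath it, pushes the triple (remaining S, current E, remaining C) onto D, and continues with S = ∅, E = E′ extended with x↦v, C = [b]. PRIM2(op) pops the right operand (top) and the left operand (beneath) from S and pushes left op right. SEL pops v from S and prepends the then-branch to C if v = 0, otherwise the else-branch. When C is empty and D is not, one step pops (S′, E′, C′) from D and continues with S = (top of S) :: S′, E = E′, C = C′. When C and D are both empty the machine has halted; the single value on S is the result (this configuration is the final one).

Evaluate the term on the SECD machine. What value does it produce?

Answer: 1

Execution trace:
[0] <S=∅, E=∅, C=[(if0 (let v = (0 + 2) in v) then 6 else ((λw. (-3 - -4)) -2))], D=∅>
[1] <S=∅, E=∅, C=[(let v = (0 + 2) in v) :: SEL], D=∅>
[2] <S=∅, E=∅, C=[(0 + 2) :: (λv. v) :: AP :: SEL], D=∅>
[3] <S=∅, E=∅, C=[0 :: 2 :: PRIM2(add) :: (λv. v) :: AP :: SEL], D=∅>
[4] <S=[0], E=∅, C=[2 :: PRIM2(add) :: (λv. v) :: AP :: SEL], D=∅>
[5] <S=[2 :: 0], E=∅, C=[PRIM2(add) :: (λv. v) :: AP :: SEL], D=∅>
[6] <S=[2], E=∅, C=[(λv. v) :: AP :: SEL], D=∅>
[7] <S=[clo(λv. v, ∅) :: 2], E=∅, C=[AP :: SEL], D=∅>
[8] <S=∅, E={v↦2}, C=[v], D=[(∅, ∅, [SEL])]>
[9] <S=[2], E={v↦2}, C=∅, D=[(∅, ∅, [SEL])]>
[10] <S=[2], E=∅, C=[SEL], D=∅>
[11] <S=∅, E=∅, C=[((λw. (-3 - -4)) -2)], D=∅>
[12] <S=∅, E=∅, C=[-2 :: (λw. (-3 - -4)) :: AP], D=∅>
[13] <S=[-2], E=∅, C=[(λw. (-3 - -4)) :: AP], D=∅>
[14] <S=[clo(λw. (-3 - -4), ∅) :: -2], E=∅, C=[AP], D=∅>
[15] <S=∅, E={w↦-2}, C=[(-3 - -4)], D=[(∅, ∅, ∅)]>
[16] <S=∅, E={w↦-2}, C=[-3 :: -4 :: PRIM2(sub)], D=[(∅, ∅, ∅)]>
[17] <S=[-3], E={w↦-2}, C=[-4 :: PRIM2(sub)], D=[(∅, ∅, ∅)]>
[18] <S=[-4 :: -3], E={w↦-2}, C=[PRIM2(sub)], D=[(∅, ∅, ∅)]>
[19] <S=[1], E={w↦-2}, C=∅, D=[(∅, ∅, ∅)]>
[20] <S=[1], E=∅, C=∅, D=∅>
→ final value 1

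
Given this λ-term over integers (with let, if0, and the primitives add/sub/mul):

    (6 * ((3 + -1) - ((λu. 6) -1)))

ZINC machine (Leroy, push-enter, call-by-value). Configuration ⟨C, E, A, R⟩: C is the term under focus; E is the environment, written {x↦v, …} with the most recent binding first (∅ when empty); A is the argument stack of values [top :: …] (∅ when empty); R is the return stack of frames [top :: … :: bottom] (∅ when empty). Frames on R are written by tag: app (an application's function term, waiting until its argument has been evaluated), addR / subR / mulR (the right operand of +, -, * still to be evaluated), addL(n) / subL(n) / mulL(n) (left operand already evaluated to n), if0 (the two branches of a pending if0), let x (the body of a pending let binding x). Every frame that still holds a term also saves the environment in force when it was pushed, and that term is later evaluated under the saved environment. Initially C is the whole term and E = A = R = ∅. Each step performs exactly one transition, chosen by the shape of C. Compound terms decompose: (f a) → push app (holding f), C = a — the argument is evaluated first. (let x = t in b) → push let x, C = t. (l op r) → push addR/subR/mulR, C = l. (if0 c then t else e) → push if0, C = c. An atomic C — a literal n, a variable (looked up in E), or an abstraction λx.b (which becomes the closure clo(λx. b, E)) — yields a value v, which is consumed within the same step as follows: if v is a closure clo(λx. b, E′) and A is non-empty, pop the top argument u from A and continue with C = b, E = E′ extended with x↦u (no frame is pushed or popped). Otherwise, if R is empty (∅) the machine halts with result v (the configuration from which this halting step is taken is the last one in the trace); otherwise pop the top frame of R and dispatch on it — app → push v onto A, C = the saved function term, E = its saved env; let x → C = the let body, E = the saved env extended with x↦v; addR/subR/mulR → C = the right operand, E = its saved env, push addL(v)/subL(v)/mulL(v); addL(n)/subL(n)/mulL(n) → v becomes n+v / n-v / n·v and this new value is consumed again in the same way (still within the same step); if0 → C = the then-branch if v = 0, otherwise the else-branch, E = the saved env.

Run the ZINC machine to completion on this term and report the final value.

Answer: -24

Machine steps:
step 0: [C=(6 * ((3 + -1) - ((λu. 6) -1))) | E=∅ | A=∅ | R=∅]
step 1: [C=6 | E=∅ | A=∅ | R=[mulR]]
step 2: [C=((3 + -1) - ((λu. 6) -1)) | E=∅ | A=∅ | R=[mulL(6)]]
step 3: [C=(3 + -1) | E=∅ | A=∅ | R=[subR :: mulL(6)]]
step 4: [C=3 | E=∅ | A=∅ | R=[addR :: subR :: mulL(6)]]
step 5: [C=-1 | E=∅ | A=∅ | R=[addL(3) :: subR :: mulL(6)]]
step 6: [C=((λu. 6) -1) | E=∅ | A=∅ | R=[subL(2) :: mulL(6)]]
step 7: [C=-1 | E=∅ | A=∅ | R=[app :: subL(2) :: mulL(6)]]
step 8: [C=(λu. 6) | E=∅ | A=[-1] | R=[subL(2) :: mulL(6)]]
step 9: [C=6 | E={u↦-1} | A=∅ | R=[subL(2) :: mulL(6)]]
→ final value -24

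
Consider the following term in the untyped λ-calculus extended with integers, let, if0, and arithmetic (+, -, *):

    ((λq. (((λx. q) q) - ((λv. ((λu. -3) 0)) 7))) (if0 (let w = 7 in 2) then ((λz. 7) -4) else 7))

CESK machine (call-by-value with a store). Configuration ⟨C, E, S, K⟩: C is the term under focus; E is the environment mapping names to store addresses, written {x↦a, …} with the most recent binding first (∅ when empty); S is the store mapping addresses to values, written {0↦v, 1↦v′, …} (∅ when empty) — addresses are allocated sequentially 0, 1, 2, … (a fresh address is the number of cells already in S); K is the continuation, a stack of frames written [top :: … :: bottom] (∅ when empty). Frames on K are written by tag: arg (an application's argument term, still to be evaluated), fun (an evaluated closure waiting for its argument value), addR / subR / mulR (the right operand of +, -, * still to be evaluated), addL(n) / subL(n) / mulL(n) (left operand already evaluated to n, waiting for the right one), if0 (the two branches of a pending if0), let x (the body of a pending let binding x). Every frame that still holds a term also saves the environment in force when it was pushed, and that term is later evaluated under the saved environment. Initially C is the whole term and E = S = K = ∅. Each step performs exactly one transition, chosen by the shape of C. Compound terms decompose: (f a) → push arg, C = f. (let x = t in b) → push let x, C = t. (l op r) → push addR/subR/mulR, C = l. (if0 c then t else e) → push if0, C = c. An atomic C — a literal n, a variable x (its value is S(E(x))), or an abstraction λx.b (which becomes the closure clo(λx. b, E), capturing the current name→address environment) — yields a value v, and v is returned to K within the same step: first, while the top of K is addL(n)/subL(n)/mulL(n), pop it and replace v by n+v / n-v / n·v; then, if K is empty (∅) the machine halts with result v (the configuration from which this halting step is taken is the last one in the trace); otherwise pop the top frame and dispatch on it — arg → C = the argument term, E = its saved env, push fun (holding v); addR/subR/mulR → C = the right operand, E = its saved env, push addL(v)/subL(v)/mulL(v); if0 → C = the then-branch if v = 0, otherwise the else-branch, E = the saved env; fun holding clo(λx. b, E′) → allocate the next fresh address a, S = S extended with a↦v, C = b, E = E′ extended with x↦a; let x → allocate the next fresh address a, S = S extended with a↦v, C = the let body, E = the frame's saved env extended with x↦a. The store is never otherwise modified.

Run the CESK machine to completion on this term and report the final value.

Answer: 10

Machine steps:
step 0: [C=((λq. (((λx. q) q) - ((λv. ((λu. -3) 0)) 7))) (if0 (let w = 7 in 2) then ((λz. 7) -4) else 7)) | E=∅ | S=∅ | K=∅]
step 1: [C=(λq. (((λx. q) q) - ((λv. ((λu. -3) 0)) 7))) | E=∅ | S=∅ | K=[arg]]
step 2: [C=(if0 (let w = 7 in 2) then ((λz. 7) -4) else 7) | E=∅ | S=∅ | K=[fun]]
step 3: [C=(let w = 7 in 2) | E=∅ | S=∅ | K=[if0 :: fun]]
step 4: [C=7 | E=∅ | S=∅ | K=[let w :: if0 :: fun]]
step 5: [C=2 | E={w↦0} | S={0↦7} | K=[if0 :: fun]]
step 6: [C=7 | E=∅ | S={0↦7} | K=[fun]]
step 7: [C=(((λx. q) q) - ((λv. ((λu. -3) 0)) 7)) | E={q↦1} | S={0↦7, 1↦7} | K=∅]
step 8: [C=((λx. q) q) | E={q↦1} | S={0↦7, 1↦7} | K=[subR]]
step 9: [C=(λx. q) | E={q↦1} | S={0↦7, 1↦7} | K=[arg :: subR]]
step 10: [C=q | E={q↦1} | S={0↦7, 1↦7} | K=[fun :: subR]]
step 11: [C=q | E={x↦2, q↦1} | S={0↦7, 1↦7, 2↦7} | K=[subR]]
step 12: [C=((λv. ((λu. -3) 0)) 7) | E={q↦1} | S={0↦7, 1↦7, 2↦7} | K=[subL(7)]]
step 13: [C=(λv. ((λu. -3) 0)) | E={q↦1} | S={0↦7, 1↦7, 2↦7} | K=[arg :: subL(7)]]
step 14: [C=7 | E={q↦1} | S={0↦7, 1↦7, 2↦7} | K=[fun :: subL(7)]]
step 15: [C=((λu. -3) 0) | E={v↦3, q↦1} | S={0↦7, 1↦7, 2↦7, 3↦7} | K=[subL(7)]]
step 16: [C=(λu. -3) | E={v↦3, q↦1} | S={0↦7, 1↦7, 2↦7, 3↦7} | K=[arg :: subL(7)]]
step 17: [C=0 | E={v↦3, q↦1} | S={0↦7, 1↦7, 2↦7, 3↦7} | K=[fun :: subL(7)]]
step 18: [C=-3 | E={u↦4, v↦3, q↦1} | S={0↦7, 1↦7, 2↦7, 3↦7, 4↦0} | K=[subL(7)]]
→ final value 10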